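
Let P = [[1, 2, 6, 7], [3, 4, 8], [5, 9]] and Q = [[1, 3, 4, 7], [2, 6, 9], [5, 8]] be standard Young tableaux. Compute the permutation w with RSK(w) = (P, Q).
5 3 4 9 1 6 8 2 7

Reverse the RSK construction: for i from n down to 1, find the cell of Q containing i, remove the entry at that cell from P, and reverse-bump it up through P; the value ejected from row 1 is w(i).

Step i=9: Q has 9 at row 2, column 3; remove 8 from row 2 of P and reverse-bump: 8 enters row 1 and ejects 7. So w(9) = 7. P is now [[1, 2, 6, 8], [3, 4], [5, 9]].
Step i=8: Q has 8 at row 3, column 2; remove 9 from row 3 of P and reverse-bump: 9 enters row 2 and ejects 4; 4 enters row 1 and ejects 2. So w(8) = 2. P is now [[1, 4, 6, 8], [3, 9], [5]].
Step i=7: Q has 7 at row 1, column 4; remove that cell from P, ejecting 8. So w(7) = 8. P is now [[1, 4, 6], [3, 9], [5]].
Step i=6: Q has 6 at row 2, column 2; remove 9 from row 2 of P and reverse-bump: 9 enters row 1 and ejects 6. So w(6) = 6. P is now [[1, 4, 9], [3], [5]].
Step i=5: Q has 5 at row 3, column 1; remove 5 from row 3 of P and reverse-bump: 5 enters row 2 and ejects 3; 3 enters row 1 and ejects 1. So w(5) = 1. P is now [[3, 4, 9], [5]].
Step i=4: Q has 4 at row 1, column 3; remove that cell from P, ejecting 9. So w(4) = 9. P is now [[3, 4], [5]].
Step i=3: Q has 3 at row 1, column 2; remove that cell from P, ejecting 4. So w(3) = 4. P is now [[3], [5]].
Step i=2: Q has 2 at row 2, column 1; remove 5 from row 2 of P and reverse-bump: 5 enters row 1 and ejects 3. So w(2) = 3. P is now [[5]].
Step i=1: Q has 1 at row 1, column 1; remove that cell from P, ejecting 5. So w(1) = 5. P is now [].

So w = 5 3 4 9 1 6 8 2 7.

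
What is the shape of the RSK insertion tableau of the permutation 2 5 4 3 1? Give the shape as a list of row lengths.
[2, 1, 1, 1]

Row-insert each entry into an empty tableau.

After inserting 2: P = [[2]].
After inserting 5: P = [[2, 5]].
After inserting 4: P = [[2, 4], [5]].
After inserting 3: P = [[2, 3], [4], [5]].
After inserting 1: P = [[1, 3], [2], [4], [5]].

The final insertion tableau P = [[1, 3], [2], [4], [5]] has shape [2, 1, 1, 1].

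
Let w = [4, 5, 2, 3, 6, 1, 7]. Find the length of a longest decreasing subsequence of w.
3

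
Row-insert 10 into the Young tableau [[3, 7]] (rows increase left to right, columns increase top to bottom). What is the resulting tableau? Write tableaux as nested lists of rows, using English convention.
[[3, 7, 10]]

10 is larger than every entry of row 1, so it is appended to row 1. The new tableau is [[3, 7, 10]].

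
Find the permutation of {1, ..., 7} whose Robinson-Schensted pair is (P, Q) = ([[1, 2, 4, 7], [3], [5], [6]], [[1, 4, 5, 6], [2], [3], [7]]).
Reverse the RSK construction: for i from n down to 1, find the cell of Q containing i, remove the entry at that cell from P, and reverse-bump it up through P; the value ejected from row 1 is w(i).

Step i=7: Q has 7 at row 4, column 1; remove 6 from row 4 of P and reverse-bump: 6 enters row 3 and ejects 5; 5 enters row 2 and ejects 3; 3 enters row 1 and ejects 2. So w(7) = 2. P is now [[1, 3, 4, 7], [5], [6]].
Step i=6: Q has 6 at row 1, column 4; remove that cell from P, ejecting 7. So w(6) = 7. P is now [[1, 3, 4], [5], [6]].
Step i=5: Q has 5 at row 1, column 3; remove that cell from P, ejecting 4. So w(5) = 4. P is now [[1, 3], [5], [6]].
Step i=4: Q has 4 at row 1, column 2; remove that cell from P, ejecting 3. So w(4) = 3. P is now [[1], [5], [6]].
Step i=3: Q has 3 at row 3, column 1; remove 6 from row 3 of P and reverse-bump: 6 enters row 2 and ejects 5; 5 enters row 1 and ejects 1. So w(3) = 1. P is now [[5], [6]].
Step i=2: Q has 2 at row 2, column 1; remove 6 from row 2 of P and reverse-bump: 6 enters row 1 and ejects 5. So w(2) = 5. P is now [[6]].
Step i=1: Q has 1 at row 1, column 1; remove that cell from P, ejecting 6. So w(1) = 6. P is now [].

So w = 6 5 1 3 4 7 2.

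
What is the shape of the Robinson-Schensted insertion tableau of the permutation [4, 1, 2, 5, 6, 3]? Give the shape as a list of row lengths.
Row-insert each entry into an empty tableau.

After inserting 4: P = [[4]].
After inserting 1: P = [[1], [4]].
After inserting 2: P = [[1, 2], [4]].
After inserting 5: P = [[1, 2, 5], [4]].
After inserting 6: P = [[1, 2, 5, 6], [4]].
After inserting 3: P = [[1, 2, 3, 6], [4, 5]].

The final insertion tableau P = [[1, 2, 3, 6], [4, 5]] has shape [4, 2].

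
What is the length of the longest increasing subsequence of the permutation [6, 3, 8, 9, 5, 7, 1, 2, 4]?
3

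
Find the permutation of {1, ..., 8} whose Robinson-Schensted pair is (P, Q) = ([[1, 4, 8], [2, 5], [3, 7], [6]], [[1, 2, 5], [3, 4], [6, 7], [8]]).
6 7 3 5 8 2 4 1

Reverse the RSK construction: for i from n down to 1, find the cell of Q containing i, remove the entry at that cell from P, and reverse-bump it up through P; the value ejected from row 1 is w(i).

Step i=8: Q has 8 at row 4, column 1; remove 6 from row 4 of P and reverse-bump: 6 enters row 3 and ejects 3; 3 enters row 2 and ejects 2; 2 enters row 1 and ejects 1. So w(8) = 1. P is now [[2, 4, 8], [3, 5], [6, 7]].
Step i=7: Q has 7 at row 3, column 2; remove 7 from row 3 of P and reverse-bump: 7 enters row 2 and ejects 5; 5 enters row 1 and ejects 4. So w(7) = 4. P is now [[2, 5, 8], [3, 7], [6]].
Step i=6: Q has 6 at row 3, column 1; remove 6 from row 3 of P and reverse-bump: 6 enters row 2 and ejects 3; 3 enters row 1 and ejects 2. So w(6) = 2. P is now [[3, 5, 8], [6, 7]].
Step i=5: Q has 5 at row 1, column 3; remove that cell from P, ejecting 8. So w(5) = 8. P is now [[3, 5], [6, 7]].
Step i=4: Q has 4 at row 2, column 2; remove 7 from row 2 of P and reverse-bump: 7 enters row 1 and ejects 5. So w(4) = 5. P is now [[3, 7], [6]].
Step i=3: Q has 3 at row 2, column 1; remove 6 from row 2 of P and reverse-bump: 6 enters row 1 and ejects 3. So w(3) = 3. P is now [[6, 7]].
Step i=2: Q has 2 at row 1, column 2; remove that cell from P, ejecting 7. So w(2) = 7. P is now [[6]].
Step i=1: Q has 1 at row 1, column 1; remove that cell from P, ejecting 6. So w(1) = 6. P is now [].

So w = 6 7 3 5 8 2 4 1.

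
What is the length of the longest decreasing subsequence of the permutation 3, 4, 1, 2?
2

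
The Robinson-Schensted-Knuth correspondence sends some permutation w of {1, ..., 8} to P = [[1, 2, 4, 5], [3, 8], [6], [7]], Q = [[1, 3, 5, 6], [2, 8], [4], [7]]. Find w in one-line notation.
7 1 6 3 4 8 2 5

Reverse the RSK construction: for i from n down to 1, find the cell of Q containing i, remove the entry at that cell from P, and reverse-bump it up through P; the value ejected from row 1 is w(i).

Step i=8: Q has 8 at row 2, column 2; remove 8 from row 2 of P and reverse-bump: 8 enters row 1 and ejects 5. So w(8) = 5. P is now [[1, 2, 4, 8], [3], [6], [7]].
Step i=7: Q has 7 at row 4, column 1; remove 7 from row 4 of P and reverse-bump: 7 enters row 3 and ejects 6; 6 enters row 2 and ejects 3; 3 enters row 1 and ejects 2. So w(7) = 2. P is now [[1, 3, 4, 8], [6], [7]].
Step i=6: Q has 6 at row 1, column 4; remove that cell from P, ejecting 8. So w(6) = 8. P is now [[1, 3, 4], [6], [7]].
Step i=5: Q has 5 at row 1, column 3; remove that cell from P, ejecting 4. So w(5) = 4. P is now [[1, 3], [6], [7]].
Step i=4: Q has 4 at row 3, column 1; remove 7 from row 3 of P and reverse-bump: 7 enters row 2 and ejects 6; 6 enters row 1 and ejects 3. So w(4) = 3. P is now [[1, 6], [7]].
Step i=3: Q has 3 at row 1, column 2; remove that cell from P, ejecting 6. So w(3) = 6. P is now [[1], [7]].
Step i=2: Q has 2 at row 2, column 1; remove 7 from row 2 of P and reverse-bump: 7 enters row 1 and ejects 1. So w(2) = 1. P is now [[7]].
Step i=1: Q has 1 at row 1, column 1; remove that cell from P, ejecting 7. So w(1) = 7. P is now [].

So w = 7 1 6 3 4 8 2 5.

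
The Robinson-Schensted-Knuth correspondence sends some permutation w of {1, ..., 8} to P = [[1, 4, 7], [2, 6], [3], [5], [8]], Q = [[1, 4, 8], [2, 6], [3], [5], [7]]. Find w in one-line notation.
Reverse the RSK construction: for i from n down to 1, find the cell of Q containing i, remove the entry at that cell from P, and reverse-bump it up through P; the value ejected from row 1 is w(i).

Step i=8: Q has 8 at row 1, column 3; remove that cell from P, ejecting 7. So w(8) = 7. P is now [[1, 4], [2, 6], [3], [5], [8]].
Step i=7: Q has 7 at row 5, column 1; remove 8 from row 5 of P and reverse-bump: 8 enters row 4 and ejects 5; 5 enters row 3 and ejects 3; 3 enters row 2 and ejects 2; 2 enters row 1 and ejects 1. So w(7) = 1. P is now [[2, 4], [3, 6], [5], [8]].
Step i=6: Q has 6 at row 2, column 2; remove 6 from row 2 of P and reverse-bump: 6 enters row 1 and ejects 4. So w(6) = 4. P is now [[2, 6], [3], [5], [8]].
Step i=5: Q has 5 at row 4, column 1; remove 8 from row 4 of P and reverse-bump: 8 enters row 3 and ejects 5; 5 enters row 2 and ejects 3; 3 enters row 1 and ejects 2. So w(5) = 2. P is now [[3, 6], [5], [8]].
Step i=4: Q has 4 at row 1, column 2; remove that cell from P, ejecting 6. So w(4) = 6. P is now [[3], [5], [8]].
Step i=3: Q has 3 at row 3, column 1; remove 8 from row 3 of P and reverse-bump: 8 enters row 2 and ejects 5; 5 enters row 1 and ejects 3. So w(3) = 3. P is now [[5], [8]].
Step i=2: Q has 2 at row 2, column 1; remove 8 from row 2 of P and reverse-bump: 8 enters row 1 and ejects 5. So w(2) = 5. P is now [[8]].
Step i=1: Q has 1 at row 1, column 1; remove that cell from P, ejecting 8. So w(1) = 8. P is now [].

So w = 8 5 3 6 2 4 1 7.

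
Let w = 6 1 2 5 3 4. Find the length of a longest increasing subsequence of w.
4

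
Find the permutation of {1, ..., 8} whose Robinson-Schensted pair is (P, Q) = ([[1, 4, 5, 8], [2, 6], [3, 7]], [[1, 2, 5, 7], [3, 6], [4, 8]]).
Reverse the RSK construction: for i from n down to 1, find the cell of Q containing i, remove the entry at that cell from P, and reverse-bump it up through P; the value ejected from row 1 is w(i).

Step i=8: Q has 8 at row 3, column 2; remove 7 from row 3 of P and reverse-bump: 7 enters row 2 and ejects 6; 6 enters row 1 and ejects 5. So w(8) = 5. P is now [[1, 4, 6, 8], [2, 7], [3]].
Step i=7: Q has 7 at row 1, column 4; remove that cell from P, ejecting 8. So w(7) = 8. P is now [[1, 4, 6], [2, 7], [3]].
Step i=6: Q has 6 at row 2, column 2; remove 7 from row 2 of P and reverse-bump: 7 enters row 1 and ejects 6. So w(6) = 6. P is now [[1, 4, 7], [2], [3]].
Step i=5: Q has 5 at row 1, column 3; remove that cell from P, ejecting 7. So w(5) = 7. P is now [[1, 4], [2], [3]].
Step i=4: Q has 4 at row 3, column 1; remove 3 from row 3 of P and reverse-bump: 3 enters row 2 and ejects 2; 2 enters row 1 and ejects 1. So w(4) = 1. P is now [[2, 4], [3]].
Step i=3: Q has 3 at row 2, column 1; remove 3 from row 2 of P and reverse-bump: 3 enters row 1 and ejects 2. So w(3) = 2. P is now [[3, 4]].
Step i=2: Q has 2 at row 1, column 2; remove that cell from P, ejecting 4. So w(2) = 4. P is now [[3]].
Step i=1: Q has 1 at row 1, column 1; remove that cell from P, ejecting 3. So w(1) = 3. P is now [].

So w = 3 4 2 1 7 6 8 5.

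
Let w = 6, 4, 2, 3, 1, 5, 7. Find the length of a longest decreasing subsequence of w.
4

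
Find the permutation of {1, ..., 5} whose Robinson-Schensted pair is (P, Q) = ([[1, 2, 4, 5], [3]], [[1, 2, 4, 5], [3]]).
Reverse the RSK construction: for i from n down to 1, find the cell of Q containing i, remove the entry at that cell from P, and reverse-bump it up through P; the value ejected from row 1 is w(i).

Step i=5: Q has 5 at row 1, column 4; remove that cell from P, ejecting 5. So w(5) = 5. P is now [[1, 2, 4], [3]].
Step i=4: Q has 4 at row 1, column 3; remove that cell from P, ejecting 4. So w(4) = 4. P is now [[1, 2], [3]].
Step i=3: Q has 3 at row 2, column 1; remove 3 from row 2 of P and reverse-bump: 3 enters row 1 and ejects 2. So w(3) = 2. P is now [[1, 3]].
Step i=2: Q has 2 at row 1, column 2; remove that cell from P, ejecting 3. So w(2) = 3. P is now [[1]].
Step i=1: Q has 1 at row 1, column 1; remove that cell from P, ejecting 1. So w(1) = 1. P is now [].

So w = 1 3 2 4 5.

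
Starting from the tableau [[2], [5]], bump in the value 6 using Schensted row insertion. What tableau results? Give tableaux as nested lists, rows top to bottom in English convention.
[[2, 6], [5]]

6 is larger than every entry of row 1, so it is appended to row 1. The new tableau is [[2, 6], [5]].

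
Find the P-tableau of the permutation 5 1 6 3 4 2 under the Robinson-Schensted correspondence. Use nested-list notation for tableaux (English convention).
After inserting 5: P = [[5]].
After inserting 1: P = [[1], [5]].
After inserting 6: P = [[1, 6], [5]].
After inserting 3: P = [[1, 3], [5, 6]].
After inserting 4: P = [[1, 3, 4], [5, 6]].
After inserting 2: P = [[1, 2, 4], [3, 6], [5]].

So P = [[1, 2, 4], [3, 6], [5]].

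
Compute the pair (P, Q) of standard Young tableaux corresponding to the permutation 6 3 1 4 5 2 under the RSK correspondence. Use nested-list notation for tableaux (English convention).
P = [[1, 2, 5], [3, 4], [6]], Q = [[1, 4, 5], [2, 6], [3]]

Insert each entry of the permutation into P by Schensted row insertion, recording in Q the position of each new cell.

Insert 6: appended to row 1. P = [[6]].
Insert 3: 3 bumps 6 from row 1; 6 starts row 2. P = [[3], [6]].
Insert 1: 1 bumps 3 from row 1; 3 bumps 6 from row 2; 6 starts row 3. P = [[1], [3], [6]].
Insert 4: appended to row 1. P = [[1, 4], [3], [6]].
Insert 5: appended to row 1. P = [[1, 4, 5], [3], [6]].
Insert 2: 2 bumps 4 from row 1; 4 appends to row 2. P = [[1, 2, 5], [3, 4], [6]].

So P = [[1, 2, 5], [3, 4], [6]], Q = [[1, 4, 5], [2, 6], [3]].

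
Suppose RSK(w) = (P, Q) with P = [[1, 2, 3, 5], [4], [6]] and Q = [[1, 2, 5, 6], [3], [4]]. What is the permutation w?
Reverse RSK: for i = n, n-1, ..., 1, locate i in Q, remove the corresponding corner cell from P, and reverse-bump its entry up through P; the value ejected from row 1 is w(i).

So w = 1 6 4 2 3 5.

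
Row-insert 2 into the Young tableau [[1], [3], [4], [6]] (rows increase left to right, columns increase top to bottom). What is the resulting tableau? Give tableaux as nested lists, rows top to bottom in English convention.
2 is larger than every entry of row 1, so it is appended to row 1. The new tableau is [[1, 2], [3], [4], [6]].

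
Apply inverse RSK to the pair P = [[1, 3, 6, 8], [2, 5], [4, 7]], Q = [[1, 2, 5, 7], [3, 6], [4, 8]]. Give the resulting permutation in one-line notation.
Reverse the RSK construction: for i from n down to 1, find the cell of Q containing i, remove the entry at that cell from P, and reverse-bump it up through P; the value ejected from row 1 is w(i).

Step i=8: Q has 8 at row 3, column 2; remove 7 from row 3 of P and reverse-bump: 7 enters row 2 and ejects 5; 5 enters row 1 and ejects 3. So w(8) = 3. P is now [[1, 5, 6, 8], [2, 7], [4]].
Step i=7: Q has 7 at row 1, column 4; remove that cell from P, ejecting 8. So w(7) = 8. P is now [[1, 5, 6], [2, 7], [4]].
Step i=6: Q has 6 at row 2, column 2; remove 7 from row 2 of P and reverse-bump: 7 enters row 1 and ejects 6. So w(6) = 6. P is now [[1, 5, 7], [2], [4]].
Step i=5: Q has 5 at row 1, column 3; remove that cell from P, ejecting 7. So w(5) = 7. P is now [[1, 5], [2], [4]].
Step i=4: Q has 4 at row 3, column 1; remove 4 from row 3 of P and reverse-bump: 4 enters row 2 and ejects 2; 2 enters row 1 and ejects 1. So w(4) = 1. P is now [[2, 5], [4]].
Step i=3: Q has 3 at row 2, column 1; remove 4 from row 2 of P and reverse-bump: 4 enters row 1 and ejects 2. So w(3) = 2. P is now [[4, 5]].
Step i=2: Q has 2 at row 1, column 2; remove that cell from P, ejecting 5. So w(2) = 5. P is now [[4]].
Step i=1: Q has 1 at row 1, column 1; remove that cell from P, ejecting 4. So w(1) = 4. P is now [].

So w = 4 5 2 1 7 6 8 3.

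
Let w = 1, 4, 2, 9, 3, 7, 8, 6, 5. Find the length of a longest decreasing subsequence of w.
4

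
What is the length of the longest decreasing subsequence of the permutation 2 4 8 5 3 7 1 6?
4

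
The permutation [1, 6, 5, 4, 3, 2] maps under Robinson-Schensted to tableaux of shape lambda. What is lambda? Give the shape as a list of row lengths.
[2, 1, 1, 1, 1]

Row-insert each entry into an empty tableau.

After inserting 1: P = [[1]].
After inserting 6: P = [[1, 6]].
After inserting 5: P = [[1, 5], [6]].
After inserting 4: P = [[1, 4], [5], [6]].
After inserting 3: P = [[1, 3], [4], [5], [6]].
After inserting 2: P = [[1, 2], [3], [4], [5], [6]].

The final insertion tableau P = [[1, 2], [3], [4], [5], [6]] has shape [2, 1, 1, 1, 1].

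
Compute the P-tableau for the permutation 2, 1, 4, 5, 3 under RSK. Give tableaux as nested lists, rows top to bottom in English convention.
After inserting 2: P = [[2]].
After inserting 1: P = [[1], [2]].
After inserting 4: P = [[1, 4], [2]].
After inserting 5: P = [[1, 4, 5], [2]].
After inserting 3: P = [[1, 3, 5], [2, 4]].

So P = [[1, 3, 5], [2, 4]].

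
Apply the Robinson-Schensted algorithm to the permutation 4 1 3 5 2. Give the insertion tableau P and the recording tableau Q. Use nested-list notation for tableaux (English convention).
Insert each entry of the permutation into P by Schensted row insertion, recording in Q the position of each new cell.

Insert 4: appended to row 1. P = [[4]], Q = [[1]].
Insert 1: 1 bumps 4 from row 1; 4 starts row 2. P = [[1], [4]], Q = [[1], [2]].
Insert 3: appended to row 1. P = [[1, 3], [4]], Q = [[1, 3], [2]].
Insert 5: appended to row 1. P = [[1, 3, 5], [4]], Q = [[1, 3, 4], [2]].
Insert 2: 2 bumps 3 from row 1; 3 bumps 4 from row 2; 4 starts row 3. P = [[1, 2, 5], [3], [4]], Q = [[1, 3, 4], [2], [5]].

So P = [[1, 2, 5], [3], [4]], Q = [[1, 3, 4], [2], [5]].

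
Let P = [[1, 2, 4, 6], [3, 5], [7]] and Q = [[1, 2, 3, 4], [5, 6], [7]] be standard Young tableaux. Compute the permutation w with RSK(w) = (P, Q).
Reverse the RSK construction: for i from n down to 1, find the cell of Q containing i, remove the entry at that cell from P, and reverse-bump it up through P; the value ejected from row 1 is w(i).

Step i=7: Q has 7 at row 3, column 1; remove 7 from row 3 of P and reverse-bump: 7 enters row 2 and ejects 5; 5 enters row 1 and ejects 4. So w(7) = 4. P is now [[1, 2, 5, 6], [3, 7]].
Step i=6: Q has 6 at row 2, column 2; remove 7 from row 2 of P and reverse-bump: 7 enters row 1 and ejects 6. So w(6) = 6. P is now [[1, 2, 5, 7], [3]].
Step i=5: Q has 5 at row 2, column 1; remove 3 from row 2 of P and reverse-bump: 3 enters row 1 and ejects 2. So w(5) = 2. P is now [[1, 3, 5, 7]].
Step i=4: Q has 4 at row 1, column 4; remove that cell from P, ejecting 7. So w(4) = 7. P is now [[1, 3, 5]].
Step i=3: Q has 3 at row 1, column 3; remove that cell from P, ejecting 5. So w(3) = 5. P is now [[1, 3]].
Step i=2: Q has 2 at row 1, column 2; remove that cell from P, ejecting 3. So w(2) = 3. P is now [[1]].
Step i=1: Q has 1 at row 1, column 1; remove that cell from P, ejecting 1. So w(1) = 1. P is now [].

So w = 1 3 5 7 2 6 4.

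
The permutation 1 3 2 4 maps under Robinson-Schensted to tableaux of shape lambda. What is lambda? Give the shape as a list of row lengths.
Row-insert each entry into an empty tableau.

After inserting 1: P = [[1]].
After inserting 3: P = [[1, 3]].
After inserting 2: P = [[1, 2], [3]].
After inserting 4: P = [[1, 2, 4], [3]].

The final insertion tableau P = [[1, 2, 4], [3]] has shape [3, 1].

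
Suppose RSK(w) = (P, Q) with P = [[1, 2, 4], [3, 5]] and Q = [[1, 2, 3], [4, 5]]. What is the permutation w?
1 3 5 2 4

Reverse the RSK construction: for i from n down to 1, find the cell of Q containing i, remove the entry at that cell from P, and reverse-bump it up through P; the value ejected from row 1 is w(i).

Step i=5: Q has 5 at row 2, column 2; remove 5 from row 2 of P and reverse-bump: 5 enters row 1 and ejects 4. So w(5) = 4. P is now [[1, 2, 5], [3]].
Step i=4: Q has 4 at row 2, column 1; remove 3 from row 2 of P and reverse-bump: 3 enters row 1 and ejects 2. So w(4) = 2. P is now [[1, 3, 5]].
Step i=3: Q has 3 at row 1, column 3; remove that cell from P, ejecting 5. So w(3) = 5. P is now [[1, 3]].
Step i=2: Q has 2 at row 1, column 2; remove that cell from P, ejecting 3. So w(2) = 3. P is now [[1]].
Step i=1: Q has 1 at row 1, column 1; remove that cell from P, ejecting 1. So w(1) = 1. P is now [].

So w = 1 3 5 2 4.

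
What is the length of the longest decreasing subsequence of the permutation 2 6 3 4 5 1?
3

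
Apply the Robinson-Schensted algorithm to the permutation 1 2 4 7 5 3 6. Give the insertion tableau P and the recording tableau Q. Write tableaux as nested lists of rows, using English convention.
P = [[1, 2, 3, 5, 6], [4], [7]], Q = [[1, 2, 3, 4, 7], [5], [6]]

Insert each entry of the permutation into P by Schensted row insertion, recording in Q the position of each new cell.

Insert 1: appended to row 1. P = [[1]].
Insert 2: appended to row 1. P = [[1, 2]].
Insert 4: appended to row 1. P = [[1, 2, 4]].
Insert 7: appended to row 1. P = [[1, 2, 4, 7]].
Insert 5: 5 bumps 7 from row 1; 7 starts row 2. P = [[1, 2, 4, 5], [7]].
Insert 3: 3 bumps 4 from row 1; 4 bumps 7 from row 2; 7 starts row 3. P = [[1, 2, 3, 5], [4], [7]].
Insert 6: appended to row 1. P = [[1, 2, 3, 5, 6], [4], [7]].

So P = [[1, 2, 3, 5, 6], [4], [7]], Q = [[1, 2, 3, 4, 7], [5], [6]].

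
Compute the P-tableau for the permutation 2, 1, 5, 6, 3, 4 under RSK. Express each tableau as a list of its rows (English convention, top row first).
Insert 2: appended to row 1. P = [[2]].
Insert 1: 1 bumps 2 from row 1; 2 starts row 2. P = [[1], [2]].
Insert 5: appended to row 1. P = [[1, 5], [2]].
Insert 6: appended to row 1. P = [[1, 5, 6], [2]].
Insert 3: 3 bumps 5 from row 1; 5 appends to row 2. P = [[1, 3, 6], [2, 5]].
Insert 4: 4 bumps 6 from row 1; 6 appends to row 2. P = [[1, 3, 4], [2, 5, 6]].

So P = [[1, 3, 4], [2, 5, 6]].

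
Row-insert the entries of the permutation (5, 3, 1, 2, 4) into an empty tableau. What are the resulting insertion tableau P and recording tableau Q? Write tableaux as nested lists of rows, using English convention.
Insert each entry of the permutation into P by Schensted row insertion, recording in Q the position of each new cell.

Insert 5: appended to row 1. P = [[5]].
Insert 3: 3 bumps 5 from row 1; 5 starts row 2. P = [[3], [5]].
Insert 1: 1 bumps 3 from row 1; 3 bumps 5 from row 2; 5 starts row 3. P = [[1], [3], [5]].
Insert 2: appended to row 1. P = [[1, 2], [3], [5]].
Insert 4: appended to row 1. P = [[1, 2, 4], [3], [5]].

So P = [[1, 2, 4], [3], [5]], Q = [[1, 4, 5], [2], [3]].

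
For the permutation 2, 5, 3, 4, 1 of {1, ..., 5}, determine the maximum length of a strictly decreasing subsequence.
3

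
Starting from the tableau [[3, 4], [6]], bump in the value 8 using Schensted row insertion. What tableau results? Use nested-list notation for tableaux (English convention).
[[3, 4, 8], [6]]

8 is larger than every entry of row 1, so it is appended to row 1. The new tableau is [[3, 4, 8], [6]].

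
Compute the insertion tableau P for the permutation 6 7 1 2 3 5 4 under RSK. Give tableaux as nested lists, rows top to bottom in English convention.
P = [[1, 2, 3, 4], [5, 7], [6]]

Insert 6: appended to row 1. P = [[6]].
Insert 7: appended to row 1. P = [[6, 7]].
Insert 1: 1 bumps 6 from row 1; 6 starts row 2. P = [[1, 7], [6]].
Insert 2: 2 bumps 7 from row 1; 7 appends to row 2. P = [[1, 2], [6, 7]].
Insert 3: appended to row 1. P = [[1, 2, 3], [6, 7]].
Insert 5: appended to row 1. P = [[1, 2, 3, 5], [6, 7]].
Insert 4: 4 bumps 5 from row 1; 5 bumps 6 from row 2; 6 starts row 3. P = [[1, 2, 3, 4], [5, 7], [6]].

So P = [[1, 2, 3, 4], [5, 7], [6]].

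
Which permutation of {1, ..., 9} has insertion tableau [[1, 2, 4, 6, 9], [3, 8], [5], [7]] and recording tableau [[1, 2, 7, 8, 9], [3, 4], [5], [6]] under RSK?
7 8 1 5 3 2 4 6 9

Reverse the RSK construction: for i from n down to 1, find the cell of Q containing i, remove the entry at that cell from P, and reverse-bump it up through P; the value ejected from row 1 is w(i).

Step i=9: Q has 9 at row 1, column 5; remove that cell from P, ejecting 9. So w(9) = 9. P is now [[1, 2, 4, 6], [3, 8], [5], [7]].
Step i=8: Q has 8 at row 1, column 4; remove that cell from P, ejecting 6. So w(8) = 6. P is now [[1, 2, 4], [3, 8], [5], [7]].
Step i=7: Q has 7 at row 1, column 3; remove that cell from P, ejecting 4. So w(7) = 4. P is now [[1, 2], [3, 8], [5], [7]].
Step i=6: Q has 6 at row 4, column 1; remove 7 from row 4 of P and reverse-bump: 7 enters row 3 and ejects 5; 5 enters row 2 and ejects 3; 3 enters row 1 and ejects 2. So w(6) = 2. P is now [[1, 3], [5, 8], [7]].
Step i=5: Q has 5 at row 3, column 1; remove 7 from row 3 of P and reverse-bump: 7 enters row 2 and ejects 5; 5 enters row 1 and ejects 3. So w(5) = 3. P is now [[1, 5], [7, 8]].
Step i=4: Q has 4 at row 2, column 2; remove 8 from row 2 of P and reverse-bump: 8 enters row 1 and ejects 5. So w(4) = 5. P is now [[1, 8], [7]].
Step i=3: Q has 3 at row 2, column 1; remove 7 from row 2 of P and reverse-bump: 7 enters row 1 and ejects 1. So w(3) = 1. P is now [[7, 8]].
Step i=2: Q has 2 at row 1, column 2; remove that cell from P, ejecting 8. So w(2) = 8. P is now [[7]].
Step i=1: Q has 1 at row 1, column 1; remove that cell from P, ejecting 7. So w(1) = 7. P is now [].

So w = 7 8 1 5 3 2 4 6 9.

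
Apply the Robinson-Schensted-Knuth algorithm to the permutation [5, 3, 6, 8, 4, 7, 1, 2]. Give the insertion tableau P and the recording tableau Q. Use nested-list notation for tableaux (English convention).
Insert each entry of the permutation into P by Schensted row insertion, recording in Q the position of each new cell.

After inserting 5: P = [[5]].
After inserting 3: P = [[3], [5]].
After inserting 6: P = [[3, 6], [5]].
After inserting 8: P = [[3, 6, 8], [5]].
After inserting 4: P = [[3, 4, 8], [5, 6]].
After inserting 7: P = [[3, 4, 7], [5, 6, 8]].
After inserting 1: P = [[1, 4, 7], [3, 6, 8], [5]].
After inserting 2: P = [[1, 2, 7], [3, 4, 8], [5, 6]].

So P = [[1, 2, 7], [3, 4, 8], [5, 6]], Q = [[1, 3, 4], [2, 5, 6], [7, 8]].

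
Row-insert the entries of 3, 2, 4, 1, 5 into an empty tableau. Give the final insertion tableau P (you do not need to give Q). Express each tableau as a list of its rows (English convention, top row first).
Insert 3: appended to row 1. P = [[3]].
Insert 2: 2 bumps 3 from row 1; 3 starts row 2. P = [[2], [3]].
Insert 4: appended to row 1. P = [[2, 4], [3]].
Insert 1: 1 bumps 2 from row 1; 2 bumps 3 from row 2; 3 starts row 3. P = [[1, 4], [2], [3]].
Insert 5: appended to row 1. P = [[1, 4, 5], [2], [3]].

So P = [[1, 4, 5], [2], [3]].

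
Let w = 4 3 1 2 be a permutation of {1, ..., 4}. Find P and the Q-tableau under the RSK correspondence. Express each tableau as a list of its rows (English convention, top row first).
Insert each entry of the permutation into P by Schensted row insertion, recording in Q the position of each new cell.

Insert 4: appended to row 1. P = [[4]].
Insert 3: 3 bumps 4 from row 1; 4 starts row 2. P = [[3], [4]].
Insert 1: 1 bumps 3 from row 1; 3 bumps 4 from row 2; 4 starts row 3. P = [[1], [3], [4]].
Insert 2: appended to row 1. P = [[1, 2], [3], [4]].

So P = [[1, 2], [3], [4]], Q = [[1, 4], [2], [3]].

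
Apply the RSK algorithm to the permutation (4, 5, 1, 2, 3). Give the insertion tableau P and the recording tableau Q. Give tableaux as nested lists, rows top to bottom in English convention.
P = [[1, 2, 3], [4, 5]], Q = [[1, 2, 5], [3, 4]]

Insert each entry of the permutation into P by Schensted row insertion, recording in Q the position of each new cell.

Insert 4: appended to row 1. P = [[4]].
Insert 5: appended to row 1. P = [[4, 5]].
Insert 1: 1 bumps 4 from row 1; 4 starts row 2. P = [[1, 5], [4]].
Insert 2: 2 bumps 5 from row 1; 5 appends to row 2. P = [[1, 2], [4, 5]].
Insert 3: appended to row 1. P = [[1, 2, 3], [4, 5]].

So P = [[1, 2, 3], [4, 5]], Q = [[1, 2, 5], [3, 4]].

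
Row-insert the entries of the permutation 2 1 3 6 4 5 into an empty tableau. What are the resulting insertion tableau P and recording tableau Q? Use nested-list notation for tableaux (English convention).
P = [[1, 3, 4, 5], [2, 6]], Q = [[1, 3, 4, 6], [2, 5]]

Insert each entry of the permutation into P by Schensted row insertion, recording in Q the position of each new cell.

After inserting 2: P = [[2]].
After inserting 1: P = [[1], [2]].
After inserting 3: P = [[1, 3], [2]].
After inserting 6: P = [[1, 3, 6], [2]].
After inserting 4: P = [[1, 3, 4], [2, 6]].
After inserting 5: P = [[1, 3, 4, 5], [2, 6]].

So P = [[1, 3, 4, 5], [2, 6]], Q = [[1, 3, 4, 6], [2, 5]].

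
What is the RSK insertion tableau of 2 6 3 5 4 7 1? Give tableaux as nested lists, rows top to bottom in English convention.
P = [[1, 3, 4, 7], [2], [5], [6]]

After inserting 2: P = [[2]].
After inserting 6: P = [[2, 6]].
After inserting 3: P = [[2, 3], [6]].
After inserting 5: P = [[2, 3, 5], [6]].
After inserting 4: P = [[2, 3, 4], [5], [6]].
After inserting 7: P = [[2, 3, 4, 7], [5], [6]].
After inserting 1: P = [[1, 3, 4, 7], [2], [5], [6]].

So P = [[1, 3, 4, 7], [2], [5], [6]].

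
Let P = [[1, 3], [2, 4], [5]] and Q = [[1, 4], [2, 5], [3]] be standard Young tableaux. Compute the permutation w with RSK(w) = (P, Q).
5 2 1 4 3

Reverse the RSK construction: for i from n down to 1, find the cell of Q containing i, remove the entry at that cell from P, and reverse-bump it up through P; the value ejected from row 1 is w(i).

Step i=5: Q has 5 at row 2, column 2; remove 4 from row 2 of P and reverse-bump: 4 enters row 1 and ejects 3. So w(5) = 3. P is now [[1, 4], [2], [5]].
Step i=4: Q has 4 at row 1, column 2; remove that cell from P, ejecting 4. So w(4) = 4. P is now [[1], [2], [5]].
Step i=3: Q has 3 at row 3, column 1; remove 5 from row 3 of P and reverse-bump: 5 enters row 2 and ejects 2; 2 enters row 1 and ejects 1. So w(3) = 1. P is now [[2], [5]].
Step i=2: Q has 2 at row 2, column 1; remove 5 from row 2 of P and reverse-bump: 5 enters row 1 and ejects 2. So w(2) = 2. P is now [[5]].
Step i=1: Q has 1 at row 1, column 1; remove that cell from P, ejecting 5. So w(1) = 5. P is now [].

So w = 5 2 1 4 3.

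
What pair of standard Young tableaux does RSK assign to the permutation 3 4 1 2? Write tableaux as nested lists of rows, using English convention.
P = [[1, 2], [3, 4]], Q = [[1, 2], [3, 4]]

Insert each entry of the permutation into P by Schensted row insertion, recording in Q the position of each new cell.

Insert 3: appended to row 1. P = [[3]].
Insert 4: appended to row 1. P = [[3, 4]].
Insert 1: 1 bumps 3 from row 1; 3 starts row 2. P = [[1, 4], [3]].
Insert 2: 2 bumps 4 from row 1; 4 appends to row 2. P = [[1, 2], [3, 4]].

So P = [[1, 2], [3, 4]], Q = [[1, 2], [3, 4]].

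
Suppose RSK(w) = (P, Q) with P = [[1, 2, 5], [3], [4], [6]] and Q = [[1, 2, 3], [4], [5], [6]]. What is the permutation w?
1 4 6 5 3 2

Reverse the RSK construction: for i from n down to 1, find the cell of Q containing i, remove the entry at that cell from P, and reverse-bump it up through P; the value ejected from row 1 is w(i).

Step i=6: Q has 6 at row 4, column 1; remove 6 from row 4 of P and reverse-bump: 6 enters row 3 and ejects 4; 4 enters row 2 and ejects 3; 3 enters row 1 and ejects 2. So w(6) = 2. P is now [[1, 3, 5], [4], [6]].
Step i=5: Q has 5 at row 3, column 1; remove 6 from row 3 of P and reverse-bump: 6 enters row 2 and ejects 4; 4 enters row 1 and ejects 3. So w(5) = 3. P is now [[1, 4, 5], [6]].
Step i=4: Q has 4 at row 2, column 1; remove 6 from row 2 of P and reverse-bump: 6 enters row 1 and ejects 5. So w(4) = 5. P is now [[1, 4, 6]].
Step i=3: Q has 3 at row 1, column 3; remove that cell from P, ejecting 6. So w(3) = 6. P is now [[1, 4]].
Step i=2: Q has 2 at row 1, column 2; remove that cell from P, ejecting 4. So w(2) = 4. P is now [[1]].
Step i=1: Q has 1 at row 1, column 1; remove that cell from P, ejecting 1. So w(1) = 1. P is now [].

So w = 1 4 6 5 3 2.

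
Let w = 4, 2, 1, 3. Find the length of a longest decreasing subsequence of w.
3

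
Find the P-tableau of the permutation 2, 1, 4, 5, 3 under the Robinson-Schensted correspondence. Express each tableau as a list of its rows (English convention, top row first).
Insert 2: appended to row 1. P = [[2]].
Insert 1: 1 bumps 2 from row 1; 2 starts row 2. P = [[1], [2]].
Insert 4: appended to row 1. P = [[1, 4], [2]].
Insert 5: appended to row 1. P = [[1, 4, 5], [2]].
Insert 3: 3 bumps 4 from row 1; 4 appends to row 2. P = [[1, 3, 5], [2, 4]].

So P = [[1, 3, 5], [2, 4]].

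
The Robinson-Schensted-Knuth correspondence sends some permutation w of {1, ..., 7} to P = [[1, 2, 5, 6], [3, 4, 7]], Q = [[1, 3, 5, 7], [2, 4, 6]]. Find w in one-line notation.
Reverse the RSK construction: for i from n down to 1, find the cell of Q containing i, remove the entry at that cell from P, and reverse-bump it up through P; the value ejected from row 1 is w(i).

Step i=7: Q has 7 at row 1, column 4; remove that cell from P, ejecting 6. So w(7) = 6. P is now [[1, 2, 5], [3, 4, 7]].
Step i=6: Q has 6 at row 2, column 3; remove 7 from row 2 of P and reverse-bump: 7 enters row 1 and ejects 5. So w(6) = 5. P is now [[1, 2, 7], [3, 4]].
Step i=5: Q has 5 at row 1, column 3; remove that cell from P, ejecting 7. So w(5) = 7. P is now [[1, 2], [3, 4]].
Step i=4: Q has 4 at row 2, column 2; remove 4 from row 2 of P and reverse-bump: 4 enters row 1 and ejects 2. So w(4) = 2. P is now [[1, 4], [3]].
Step i=3: Q has 3 at row 1, column 2; remove that cell from P, ejecting 4. So w(3) = 4. P is now [[1], [3]].
Step i=2: Q has 2 at row 2, column 1; remove 3 from row 2 of P and reverse-bump: 3 enters row 1 and ejects 1. So w(2) = 1. P is now [[3]].
Step i=1: Q has 1 at row 1, column 1; remove that cell from P, ejecting 3. So w(1) = 3. P is now [].

So w = 3 1 4 2 7 5 6.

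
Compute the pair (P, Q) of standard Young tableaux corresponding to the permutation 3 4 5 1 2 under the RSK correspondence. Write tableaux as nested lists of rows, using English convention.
Insert each entry of the permutation into P by Schensted row insertion, recording in Q the position of each new cell.

Insert 3: appended to row 1. P = [[3]].
Insert 4: appended to row 1. P = [[3, 4]].
Insert 5: appended to row 1. P = [[3, 4, 5]].
Insert 1: 1 bumps 3 from row 1; 3 starts row 2. P = [[1, 4, 5], [3]].
Insert 2: 2 bumps 4 from row 1; 4 appends to row 2. P = [[1, 2, 5], [3, 4]].

So P = [[1, 2, 5], [3, 4]], Q = [[1, 2, 3], [4, 5]].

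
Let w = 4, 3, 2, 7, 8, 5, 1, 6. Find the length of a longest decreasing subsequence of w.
4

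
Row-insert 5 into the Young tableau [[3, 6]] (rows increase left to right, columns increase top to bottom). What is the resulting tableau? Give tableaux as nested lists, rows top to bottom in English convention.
In row 1, 5 replaces 6 (the leftmost entry greater than 5); 6 is bumped to row 2. 6 starts a new row 2. The new tableau is [[3, 5], [6]].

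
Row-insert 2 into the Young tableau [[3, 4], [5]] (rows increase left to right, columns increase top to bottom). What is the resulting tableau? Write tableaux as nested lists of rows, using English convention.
[[2, 4], [3], [5]]

In row 1, 2 replaces 3 (the leftmost entry greater than 2); 3 is bumped to row 2. In row 2, 3 replaces 5 (the leftmost entry greater than 3); 5 is bumped to row 3. 5 starts a new row 3. The new tableau is [[2, 4], [3], [5]].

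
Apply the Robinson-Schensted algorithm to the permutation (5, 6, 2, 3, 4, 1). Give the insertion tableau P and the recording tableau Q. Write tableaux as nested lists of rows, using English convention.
Insert each entry of the permutation into P by Schensted row insertion, recording in Q the position of each new cell.

Insert 5: appended to row 1. P = [[5]].
Insert 6: appended to row 1. P = [[5, 6]].
Insert 2: 2 bumps 5 from row 1; 5 starts row 2. P = [[2, 6], [5]].
Insert 3: 3 bumps 6 from row 1; 6 appends to row 2. P = [[2, 3], [5, 6]].
Insert 4: appended to row 1. P = [[2, 3, 4], [5, 6]].
Insert 1: 1 bumps 2 from row 1; 2 bumps 5 from row 2; 5 starts row 3. P = [[1, 3, 4], [2, 6], [5]].

So P = [[1, 3, 4], [2, 6], [5]], Q = [[1, 2, 5], [3, 4], [6]].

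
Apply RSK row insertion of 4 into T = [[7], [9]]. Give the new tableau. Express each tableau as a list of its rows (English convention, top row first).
[[4], [7], [9]]

In row 1, 4 replaces 7 (the leftmost entry greater than 4); 7 is bumped to row 2. In row 2, 7 replaces 9 (the leftmost entry greater than 7); 9 is bumped to row 3. 9 starts a new row 3. The new tableau is [[4], [7], [9]].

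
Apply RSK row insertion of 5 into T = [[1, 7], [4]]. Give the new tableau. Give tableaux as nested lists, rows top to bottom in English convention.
In row 1, 5 replaces 7 (the leftmost entry greater than 5); 7 is bumped to row 2. 7 is appended to row 2. The new tableau is [[1, 5], [4, 7]].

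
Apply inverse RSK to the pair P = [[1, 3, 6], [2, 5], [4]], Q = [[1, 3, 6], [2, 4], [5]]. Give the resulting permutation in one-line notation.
4 2 5 3 1 6

Reverse the RSK construction: for i from n down to 1, find the cell of Q containing i, remove the entry at that cell from P, and reverse-bump it up through P; the value ejected from row 1 is w(i).

Step i=6: Q has 6 at row 1, column 3; remove that cell from P, ejecting 6. So w(6) = 6. P is now [[1, 3], [2, 5], [4]].
Step i=5: Q has 5 at row 3, column 1; remove 4 from row 3 of P and reverse-bump: 4 enters row 2 and ejects 2; 2 enters row 1 and ejects 1. So w(5) = 1. P is now [[2, 3], [4, 5]].
Step i=4: Q has 4 at row 2, column 2; remove 5 from row 2 of P and reverse-bump: 5 enters row 1 and ejects 3. So w(4) = 3. P is now [[2, 5], [4]].
Step i=3: Q has 3 at row 1, column 2; remove that cell from P, ejecting 5. So w(3) = 5. P is now [[2], [4]].
Step i=2: Q has 2 at row 2, column 1; remove 4 from row 2 of P and reverse-bump: 4 enters row 1 and ejects 2. So w(2) = 2. P is now [[4]].
Step i=1: Q has 1 at row 1, column 1; remove that cell from P, ejecting 4. So w(1) = 4. P is now [].

So w = 4 2 5 3 1 6.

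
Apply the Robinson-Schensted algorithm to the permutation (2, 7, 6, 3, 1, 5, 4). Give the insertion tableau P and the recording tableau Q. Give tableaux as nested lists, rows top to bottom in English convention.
Insert each entry of the permutation into P by Schensted row insertion, recording in Q the position of each new cell.

Insert 2: appended to row 1. P = [[2]].
Insert 7: appended to row 1. P = [[2, 7]].
Insert 6: 6 bumps 7 from row 1; 7 starts row 2. P = [[2, 6], [7]].
Insert 3: 3 bumps 6 from row 1; 6 bumps 7 from row 2; 7 starts row 3. P = [[2, 3], [6], [7]].
Insert 1: 1 bumps 2 from row 1; 2 bumps 6 from row 2; 6 bumps 7 from row 3; 7 starts row 4. P = [[1, 3], [2], [6], [7]].
Insert 5: appended to row 1. P = [[1, 3, 5], [2], [6], [7]].
Insert 4: 4 bumps 5 from row 1; 5 appends to row 2. P = [[1, 3, 4], [2, 5], [6], [7]].

So P = [[1, 3, 4], [2, 5], [6], [7]], Q = [[1, 2, 6], [3, 7], [4], [5]].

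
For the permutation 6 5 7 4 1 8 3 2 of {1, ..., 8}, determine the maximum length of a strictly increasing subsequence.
3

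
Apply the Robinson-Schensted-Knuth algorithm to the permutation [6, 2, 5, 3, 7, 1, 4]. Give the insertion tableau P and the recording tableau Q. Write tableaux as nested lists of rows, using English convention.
P = [[1, 3, 4], [2, 7], [5], [6]], Q = [[1, 3, 5], [2, 7], [4], [6]]

Insert each entry of the permutation into P by Schensted row insertion, recording in Q the position of each new cell.

Insert 6: appended to row 1. P = [[6]].
Insert 2: 2 bumps 6 from row 1; 6 starts row 2. P = [[2], [6]].
Insert 5: appended to row 1. P = [[2, 5], [6]].
Insert 3: 3 bumps 5 from row 1; 5 bumps 6 from row 2; 6 starts row 3. P = [[2, 3], [5], [6]].
Insert 7: appended to row 1. P = [[2, 3, 7], [5], [6]].
Insert 1: 1 bumps 2 from row 1; 2 bumps 5 from row 2; 5 bumps 6 from row 3; 6 starts row 4. P = [[1, 3, 7], [2], [5], [6]].
Insert 4: 4 bumps 7 from row 1; 7 appends to row 2. P = [[1, 3, 4], [2, 7], [5], [6]].

So P = [[1, 3, 4], [2, 7], [5], [6]], Q = [[1, 3, 5], [2, 7], [4], [6]].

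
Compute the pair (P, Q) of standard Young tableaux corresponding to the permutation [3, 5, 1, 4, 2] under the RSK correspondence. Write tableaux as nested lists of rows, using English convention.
Insert each entry of the permutation into P by Schensted row insertion, recording in Q the position of each new cell.

Insert 3: appended to row 1. P = [[3]].
Insert 5: appended to row 1. P = [[3, 5]].
Insert 1: 1 bumps 3 from row 1; 3 starts row 2. P = [[1, 5], [3]].
Insert 4: 4 bumps 5 from row 1; 5 appends to row 2. P = [[1, 4], [3, 5]].
Insert 2: 2 bumps 4 from row 1; 4 bumps 5 from row 2; 5 starts row 3. P = [[1, 2], [3, 4], [5]].

So P = [[1, 2], [3, 4], [5]], Q = [[1, 2], [3, 4], [5]].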